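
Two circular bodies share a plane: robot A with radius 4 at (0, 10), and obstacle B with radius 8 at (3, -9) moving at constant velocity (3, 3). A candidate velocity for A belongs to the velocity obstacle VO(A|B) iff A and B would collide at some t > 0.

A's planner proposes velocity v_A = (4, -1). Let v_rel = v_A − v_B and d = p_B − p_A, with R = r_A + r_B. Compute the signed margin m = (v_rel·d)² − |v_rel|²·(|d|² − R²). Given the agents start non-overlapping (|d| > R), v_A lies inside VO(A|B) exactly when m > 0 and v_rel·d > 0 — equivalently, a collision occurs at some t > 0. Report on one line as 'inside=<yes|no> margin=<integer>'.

d = (3, -19),  |d|² = 370;  R = 4+8 = 12,  c = 370−12² = 226
v_rel = (1, -4),  |v_rel|² = 17;  v_rel·d = (1)·(3) + (-4)·(-19) = 79
17·t² − 158·t + 226 = 0  ⇒  m = 79² − 17·226 = 2399
m = 2399 > 0,  v_rel·d = 79 > 0  ⇒  inside

inside=yes margin=2399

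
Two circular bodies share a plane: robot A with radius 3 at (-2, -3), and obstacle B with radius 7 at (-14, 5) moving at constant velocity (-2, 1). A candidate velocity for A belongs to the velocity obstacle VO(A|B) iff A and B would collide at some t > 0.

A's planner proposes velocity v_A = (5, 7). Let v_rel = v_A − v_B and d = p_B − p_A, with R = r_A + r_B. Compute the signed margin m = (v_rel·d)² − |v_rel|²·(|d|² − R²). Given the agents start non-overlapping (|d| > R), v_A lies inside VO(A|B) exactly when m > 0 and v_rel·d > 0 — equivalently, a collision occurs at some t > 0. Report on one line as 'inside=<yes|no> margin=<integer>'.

d = (-12, 8),  |d|² = 208;  R = 3+7 = 10,  c = 208−10² = 108
v_rel = (7, 6),  |v_rel|² = 85;  v_rel·d = (7)·(-12) + (6)·(8) = -36
85·t² + 72·t + 108 = 0  ⇒  m = (-36)² − 85·108 = -7884
m = -7884 < 0,  v_rel·d = -36 < 0  ⇒  outside

inside=no margin=-7884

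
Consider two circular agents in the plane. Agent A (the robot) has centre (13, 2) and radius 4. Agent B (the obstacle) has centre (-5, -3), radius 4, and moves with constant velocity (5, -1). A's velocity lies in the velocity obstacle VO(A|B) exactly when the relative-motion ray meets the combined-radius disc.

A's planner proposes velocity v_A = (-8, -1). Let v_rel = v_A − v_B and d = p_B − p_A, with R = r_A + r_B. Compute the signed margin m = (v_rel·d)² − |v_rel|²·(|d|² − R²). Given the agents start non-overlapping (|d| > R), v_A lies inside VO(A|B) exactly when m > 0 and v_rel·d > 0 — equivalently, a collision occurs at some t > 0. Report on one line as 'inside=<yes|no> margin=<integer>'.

d = (-18, -5),  |d|² = 349;  R = 4+4 = 8,  c = 349−8² = 285
v_rel = (-13, 0),  |v_rel|² = 169;  v_rel·d = (-13)·(-18) + (0)·(-5) = 234
169·t² − 468·t + 285 = 0  ⇒  m = 234² − 169·285 = 6591
m = 6591 > 0,  v_rel·d = 234 > 0  ⇒  inside

inside=yes margin=6591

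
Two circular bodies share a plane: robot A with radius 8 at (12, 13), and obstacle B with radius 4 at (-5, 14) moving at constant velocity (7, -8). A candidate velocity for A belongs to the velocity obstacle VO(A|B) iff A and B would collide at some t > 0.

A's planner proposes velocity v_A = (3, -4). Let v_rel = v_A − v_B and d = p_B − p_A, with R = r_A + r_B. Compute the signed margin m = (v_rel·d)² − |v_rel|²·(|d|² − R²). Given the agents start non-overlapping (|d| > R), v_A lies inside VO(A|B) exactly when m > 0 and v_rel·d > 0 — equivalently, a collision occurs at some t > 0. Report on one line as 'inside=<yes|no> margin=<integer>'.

d = (-17, 1),  |d|² = 290;  R = 8+4 = 12,  c = 290−12² = 146
v_rel = (-4, 4),  |v_rel|² = 32;  v_rel·d = (-4)·(-17) + (4)·(1) = 72
32·t² − 144·t + 146 = 0  ⇒  m = 72² − 32·146 = 512
m = 512 > 0,  v_rel·d = 72 > 0  ⇒  inside

inside=yes margin=512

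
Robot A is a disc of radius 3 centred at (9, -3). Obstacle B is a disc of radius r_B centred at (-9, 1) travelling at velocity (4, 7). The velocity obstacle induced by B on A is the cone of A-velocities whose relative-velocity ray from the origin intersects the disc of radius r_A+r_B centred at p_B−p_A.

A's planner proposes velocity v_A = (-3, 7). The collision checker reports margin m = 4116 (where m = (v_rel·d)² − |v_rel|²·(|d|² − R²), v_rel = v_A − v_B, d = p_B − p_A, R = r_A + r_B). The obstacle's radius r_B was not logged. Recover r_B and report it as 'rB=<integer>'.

m = 4116
d = (-18, 4);  v_rel = (-7, 0),  |v_rel|² = 49
v_rel×d = (-7)·(4) − (0)·(-18) = -28
since m = R²·49 − (-28)²:  R² = (784 + 4116) / 49 = 100
R = √100 = 10  ⇒  r_B = 10 − 3 = 7

rB=7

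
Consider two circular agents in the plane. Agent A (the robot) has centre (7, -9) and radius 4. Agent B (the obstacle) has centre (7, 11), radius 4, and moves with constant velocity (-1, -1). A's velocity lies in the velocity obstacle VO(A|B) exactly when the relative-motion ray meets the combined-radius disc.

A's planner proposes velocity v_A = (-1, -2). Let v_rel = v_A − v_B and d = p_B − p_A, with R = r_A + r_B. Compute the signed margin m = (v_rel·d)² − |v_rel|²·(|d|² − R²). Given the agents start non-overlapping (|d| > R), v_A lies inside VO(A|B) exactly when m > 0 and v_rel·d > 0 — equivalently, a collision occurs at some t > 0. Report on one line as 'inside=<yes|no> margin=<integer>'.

d = (0, 20),  |d|² = 400;  R = 4+4 = 8,  c = 400−8² = 336
v_rel = (0, -1),  |v_rel|² = 1;  v_rel·d = (0)·(0) + (-1)·(20) = -20
1·t² + 40·t + 336 = 0  ⇒  m = (-20)² − 1·336 = 64
m = 64 > 0,  v_rel·d = -20 < 0  ⇒  outside

inside=no margin=64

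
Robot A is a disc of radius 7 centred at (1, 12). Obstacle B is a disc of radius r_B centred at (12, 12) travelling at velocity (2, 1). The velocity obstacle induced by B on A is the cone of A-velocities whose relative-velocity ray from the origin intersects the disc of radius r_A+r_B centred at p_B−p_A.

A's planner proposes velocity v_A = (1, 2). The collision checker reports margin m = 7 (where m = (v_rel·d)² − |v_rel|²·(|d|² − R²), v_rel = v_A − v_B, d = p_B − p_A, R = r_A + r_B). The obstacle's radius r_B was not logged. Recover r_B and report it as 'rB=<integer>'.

m = 7
d = (11, 0);  v_rel = (-1, 1),  |v_rel|² = 2
v_rel×d = (-1)·(0) − (1)·(11) = -11
since m = R²·2 − (-11)²:  R² = (121 + 7) / 2 = 64
R = √64 = 8  ⇒  r_B = 8 − 7 = 1

rB=1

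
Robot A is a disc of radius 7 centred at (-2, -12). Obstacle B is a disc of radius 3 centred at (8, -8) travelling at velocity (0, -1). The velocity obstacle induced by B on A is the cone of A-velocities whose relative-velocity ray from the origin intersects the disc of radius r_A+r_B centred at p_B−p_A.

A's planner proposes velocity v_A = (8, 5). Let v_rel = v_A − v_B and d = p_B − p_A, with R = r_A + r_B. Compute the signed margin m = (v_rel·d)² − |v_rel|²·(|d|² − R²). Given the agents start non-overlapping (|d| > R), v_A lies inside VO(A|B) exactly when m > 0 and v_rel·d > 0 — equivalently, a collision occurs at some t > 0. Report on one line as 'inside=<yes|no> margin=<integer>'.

d = (10, 4),  |d|² = 116;  R = 7+3 = 10,  c = 116−10² = 16
v_rel = (8, 6),  |v_rel|² = 100;  v_rel·d = (8)·(10) + (6)·(4) = 104
100·t² − 208·t + 16 = 0  ⇒  m = 104² − 100·16 = 9216
m = 9216 > 0,  v_rel·d = 104 > 0  ⇒  inside

inside=yes margin=9216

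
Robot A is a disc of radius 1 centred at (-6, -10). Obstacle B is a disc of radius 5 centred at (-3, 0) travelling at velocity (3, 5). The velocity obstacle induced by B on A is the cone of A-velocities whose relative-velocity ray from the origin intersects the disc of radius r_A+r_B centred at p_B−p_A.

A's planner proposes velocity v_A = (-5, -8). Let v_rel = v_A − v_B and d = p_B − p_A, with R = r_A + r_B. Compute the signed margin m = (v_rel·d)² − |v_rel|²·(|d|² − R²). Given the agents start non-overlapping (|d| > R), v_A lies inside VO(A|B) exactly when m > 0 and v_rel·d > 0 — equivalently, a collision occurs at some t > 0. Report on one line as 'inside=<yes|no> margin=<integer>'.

d = (3, 10),  |d|² = 109;  R = 1+5 = 6,  c = 109−6² = 73
v_rel = (-8, -13),  |v_rel|² = 233;  v_rel·d = (-8)·(3) + (-13)·(10) = -154
233·t² + 308·t + 73 = 0  ⇒  m = (-154)² − 233·73 = 6707
m = 6707 > 0,  v_rel·d = -154 < 0  ⇒  outside

inside=no margin=6707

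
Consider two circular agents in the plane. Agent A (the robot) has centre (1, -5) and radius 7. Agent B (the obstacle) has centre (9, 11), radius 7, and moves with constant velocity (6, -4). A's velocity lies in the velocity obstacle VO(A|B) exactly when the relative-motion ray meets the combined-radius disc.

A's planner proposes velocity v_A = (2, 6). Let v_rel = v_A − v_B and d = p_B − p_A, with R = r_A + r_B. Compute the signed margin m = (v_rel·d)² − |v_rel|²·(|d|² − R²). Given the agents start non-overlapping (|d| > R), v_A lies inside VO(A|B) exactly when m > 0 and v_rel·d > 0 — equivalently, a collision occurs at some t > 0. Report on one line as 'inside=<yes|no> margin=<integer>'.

d = (8, 16),  |d|² = 320;  R = 7+7 = 14,  c = 320−14² = 124
v_rel = (-4, 10),  |v_rel|² = 116;  v_rel·d = (-4)·(8) + (10)·(16) = 128
116·t² − 256·t + 124 = 0  ⇒  m = 128² − 116·124 = 2000
m = 2000 > 0,  v_rel·d = 128 > 0  ⇒  inside

inside=yes margin=2000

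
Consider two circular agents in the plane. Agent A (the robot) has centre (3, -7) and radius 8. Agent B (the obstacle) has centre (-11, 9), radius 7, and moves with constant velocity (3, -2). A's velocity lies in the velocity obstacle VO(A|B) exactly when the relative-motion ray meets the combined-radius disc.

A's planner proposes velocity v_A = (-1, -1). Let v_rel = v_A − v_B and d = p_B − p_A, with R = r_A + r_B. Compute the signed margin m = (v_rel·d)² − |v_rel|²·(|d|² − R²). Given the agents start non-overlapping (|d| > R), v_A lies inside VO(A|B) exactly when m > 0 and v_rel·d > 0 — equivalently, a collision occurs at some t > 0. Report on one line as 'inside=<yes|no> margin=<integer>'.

d = (-14, 16),  |d|² = 452;  R = 8+7 = 15,  c = 452−15² = 227
v_rel = (-4, 1),  |v_rel|² = 17;  v_rel·d = (-4)·(-14) + (1)·(16) = 72
17·t² − 144·t + 227 = 0  ⇒  m = 72² − 17·227 = 1325
m = 1325 > 0,  v_rel·d = 72 > 0  ⇒  inside

inside=yes margin=1325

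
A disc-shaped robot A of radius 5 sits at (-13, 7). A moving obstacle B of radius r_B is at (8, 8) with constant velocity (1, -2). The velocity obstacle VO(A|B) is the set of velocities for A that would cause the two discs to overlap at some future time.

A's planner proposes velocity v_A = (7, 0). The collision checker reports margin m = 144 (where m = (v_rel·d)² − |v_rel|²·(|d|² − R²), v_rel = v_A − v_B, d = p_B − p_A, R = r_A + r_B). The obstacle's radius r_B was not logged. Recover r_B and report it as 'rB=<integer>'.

m = 144
d = (21, 1);  v_rel = (6, 2),  |v_rel|² = 40
v_rel×d = (6)·(1) − (2)·(21) = -36
since m = R²·40 − (-36)²:  R² = (1296 + 144) / 40 = 36
R = √36 = 6  ⇒  r_B = 6 − 5 = 1

rB=1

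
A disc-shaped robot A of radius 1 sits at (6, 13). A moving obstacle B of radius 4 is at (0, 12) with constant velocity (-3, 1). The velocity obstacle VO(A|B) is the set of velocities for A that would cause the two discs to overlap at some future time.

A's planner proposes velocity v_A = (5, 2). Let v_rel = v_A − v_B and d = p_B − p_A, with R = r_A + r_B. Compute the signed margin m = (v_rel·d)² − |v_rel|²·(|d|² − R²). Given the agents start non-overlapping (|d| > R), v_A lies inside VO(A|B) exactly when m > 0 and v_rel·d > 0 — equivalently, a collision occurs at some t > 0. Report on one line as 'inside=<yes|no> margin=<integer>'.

d = (-6, -1),  |d|² = 37;  R = 1+4 = 5,  c = 37−5² = 12
v_rel = (8, 1),  |v_rel|² = 65;  v_rel·d = (8)·(-6) + (1)·(-1) = -49
65·t² + 98·t + 12 = 0  ⇒  m = (-49)² − 65·12 = 1621
m = 1621 > 0,  v_rel·d = -49 < 0  ⇒  outside

inside=no margin=1621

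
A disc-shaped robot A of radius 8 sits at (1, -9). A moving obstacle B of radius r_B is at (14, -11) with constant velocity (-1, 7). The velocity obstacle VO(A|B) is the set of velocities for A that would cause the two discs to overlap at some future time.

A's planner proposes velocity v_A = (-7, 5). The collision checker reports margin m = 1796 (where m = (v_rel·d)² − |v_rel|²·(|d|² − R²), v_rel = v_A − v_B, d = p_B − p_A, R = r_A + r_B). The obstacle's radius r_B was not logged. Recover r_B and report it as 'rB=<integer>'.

m = 1796
d = (13, -2);  v_rel = (-6, -2),  |v_rel|² = 40
v_rel×d = (-6)·(-2) − (-2)·(13) = 38
since m = R²·40 − 38²:  R² = (1444 + 1796) / 40 = 81
R = √81 = 9  ⇒  r_B = 9 − 8 = 1

rB=1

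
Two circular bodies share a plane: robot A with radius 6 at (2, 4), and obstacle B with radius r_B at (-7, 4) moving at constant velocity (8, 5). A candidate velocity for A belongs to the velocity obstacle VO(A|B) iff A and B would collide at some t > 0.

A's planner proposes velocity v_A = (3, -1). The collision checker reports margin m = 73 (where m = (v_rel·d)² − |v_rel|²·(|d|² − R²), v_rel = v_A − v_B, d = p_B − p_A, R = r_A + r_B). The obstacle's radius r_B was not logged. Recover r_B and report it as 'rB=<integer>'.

m = 73
d = (-9, 0);  v_rel = (-5, -6),  |v_rel|² = 61
v_rel×d = (-5)·(0) − (-6)·(-9) = -54
since m = R²·61 − (-54)²:  R² = (2916 + 73) / 61 = 49
R = √49 = 7  ⇒  r_B = 7 − 6 = 1

rB=1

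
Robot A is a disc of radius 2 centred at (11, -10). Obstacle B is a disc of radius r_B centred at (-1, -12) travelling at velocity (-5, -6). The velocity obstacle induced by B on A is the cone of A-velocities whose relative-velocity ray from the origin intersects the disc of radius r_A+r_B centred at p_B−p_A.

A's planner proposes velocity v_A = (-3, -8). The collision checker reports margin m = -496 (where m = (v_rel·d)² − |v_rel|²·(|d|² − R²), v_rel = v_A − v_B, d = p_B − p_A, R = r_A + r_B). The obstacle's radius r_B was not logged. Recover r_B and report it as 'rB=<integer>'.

m = -496
d = (-12, -2);  v_rel = (2, -2),  |v_rel|² = 8
v_rel×d = (2)·(-2) − (-2)·(-12) = -28
since m = R²·8 − (-28)²:  R² = (784 + -496) / 8 = 36
R = √36 = 6  ⇒  r_B = 6 − 2 = 4

rB=4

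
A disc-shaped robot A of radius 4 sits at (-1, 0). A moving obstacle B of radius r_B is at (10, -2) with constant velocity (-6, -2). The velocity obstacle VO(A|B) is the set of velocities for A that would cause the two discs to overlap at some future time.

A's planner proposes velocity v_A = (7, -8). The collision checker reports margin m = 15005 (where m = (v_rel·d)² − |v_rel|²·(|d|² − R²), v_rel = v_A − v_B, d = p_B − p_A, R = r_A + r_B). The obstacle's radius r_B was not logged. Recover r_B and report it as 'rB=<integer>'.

m = 15005
d = (11, -2);  v_rel = (13, -6),  |v_rel|² = 205
v_rel×d = (13)·(-2) − (-6)·(11) = 40
since m = R²·205 − 40²:  R² = (1600 + 15005) / 205 = 81
R = √81 = 9  ⇒  r_B = 9 − 4 = 5

rB=5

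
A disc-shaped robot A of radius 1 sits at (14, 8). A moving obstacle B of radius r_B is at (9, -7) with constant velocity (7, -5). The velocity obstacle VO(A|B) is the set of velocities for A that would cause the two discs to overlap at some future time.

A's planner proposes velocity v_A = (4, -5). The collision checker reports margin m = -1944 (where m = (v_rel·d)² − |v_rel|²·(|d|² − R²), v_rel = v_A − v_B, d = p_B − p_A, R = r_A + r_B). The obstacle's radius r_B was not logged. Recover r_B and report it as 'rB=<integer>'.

m = -1944
d = (-5, -15);  v_rel = (-3, 0),  |v_rel|² = 9
v_rel×d = (-3)·(-15) − (0)·(-5) = 45
since m = R²·9 − 45²:  R² = (2025 + -1944) / 9 = 9
R = √9 = 3  ⇒  r_B = 3 − 1 = 2

rB=2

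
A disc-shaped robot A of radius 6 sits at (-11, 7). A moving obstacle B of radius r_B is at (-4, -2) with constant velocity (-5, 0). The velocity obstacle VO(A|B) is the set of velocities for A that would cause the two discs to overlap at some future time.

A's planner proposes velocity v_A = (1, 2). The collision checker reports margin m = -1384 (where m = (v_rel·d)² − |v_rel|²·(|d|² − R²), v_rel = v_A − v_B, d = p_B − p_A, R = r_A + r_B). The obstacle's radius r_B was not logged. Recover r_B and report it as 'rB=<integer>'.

m = -1384
d = (7, -9);  v_rel = (6, 2),  |v_rel|² = 40
v_rel×d = (6)·(-9) − (2)·(7) = -68
since m = R²·40 − (-68)²:  R² = (4624 + -1384) / 40 = 81
R = √81 = 9  ⇒  r_B = 9 − 6 = 3

rB=3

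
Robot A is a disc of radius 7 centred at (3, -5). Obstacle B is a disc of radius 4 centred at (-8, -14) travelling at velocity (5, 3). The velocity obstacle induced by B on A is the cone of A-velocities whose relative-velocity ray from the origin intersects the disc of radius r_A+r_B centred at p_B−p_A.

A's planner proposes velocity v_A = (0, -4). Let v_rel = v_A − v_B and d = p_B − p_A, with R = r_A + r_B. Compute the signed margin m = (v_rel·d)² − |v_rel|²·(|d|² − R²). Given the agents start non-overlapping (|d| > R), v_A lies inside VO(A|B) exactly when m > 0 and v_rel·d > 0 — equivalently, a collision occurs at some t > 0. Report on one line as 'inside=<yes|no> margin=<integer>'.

d = (-11, -9),  |d|² = 202;  R = 7+4 = 11,  c = 202−11² = 81
v_rel = (-5, -7),  |v_rel|² = 74;  v_rel·d = (-5)·(-11) + (-7)·(-9) = 118
74·t² − 236·t + 81 = 0  ⇒  m = 118² − 74·81 = 7930
m = 7930 > 0,  v_rel·d = 118 > 0  ⇒  inside

inside=yes margin=7930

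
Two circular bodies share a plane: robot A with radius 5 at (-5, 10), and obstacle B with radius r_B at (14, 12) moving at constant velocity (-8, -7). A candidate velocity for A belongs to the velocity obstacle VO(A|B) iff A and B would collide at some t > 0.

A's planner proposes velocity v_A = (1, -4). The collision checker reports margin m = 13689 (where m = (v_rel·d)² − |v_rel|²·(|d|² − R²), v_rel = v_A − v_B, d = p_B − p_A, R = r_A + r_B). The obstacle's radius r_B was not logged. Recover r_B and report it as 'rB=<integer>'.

m = 13689
d = (19, 2);  v_rel = (9, 3),  |v_rel|² = 90
v_rel×d = (9)·(2) − (3)·(19) = -39
since m = R²·90 − (-39)²:  R² = (1521 + 13689) / 90 = 169
R = √169 = 13  ⇒  r_B = 13 − 5 = 8

rB=8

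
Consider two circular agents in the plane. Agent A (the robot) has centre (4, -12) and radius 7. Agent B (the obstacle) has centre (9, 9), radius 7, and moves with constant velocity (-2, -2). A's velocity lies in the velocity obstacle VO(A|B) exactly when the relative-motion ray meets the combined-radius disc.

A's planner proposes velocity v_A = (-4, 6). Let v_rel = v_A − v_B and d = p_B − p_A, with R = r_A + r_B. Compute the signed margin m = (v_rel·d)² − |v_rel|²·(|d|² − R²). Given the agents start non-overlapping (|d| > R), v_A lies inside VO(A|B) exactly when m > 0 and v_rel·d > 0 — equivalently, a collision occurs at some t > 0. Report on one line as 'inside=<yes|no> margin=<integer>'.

d = (5, 21),  |d|² = 466;  R = 7+7 = 14,  c = 466−14² = 270
v_rel = (-2, 8),  |v_rel|² = 68;  v_rel·d = (-2)·(5) + (8)·(21) = 158
68·t² − 316·t + 270 = 0  ⇒  m = 158² − 68·270 = 6604
m = 6604 > 0,  v_rel·d = 158 > 0  ⇒  inside

inside=yes margin=6604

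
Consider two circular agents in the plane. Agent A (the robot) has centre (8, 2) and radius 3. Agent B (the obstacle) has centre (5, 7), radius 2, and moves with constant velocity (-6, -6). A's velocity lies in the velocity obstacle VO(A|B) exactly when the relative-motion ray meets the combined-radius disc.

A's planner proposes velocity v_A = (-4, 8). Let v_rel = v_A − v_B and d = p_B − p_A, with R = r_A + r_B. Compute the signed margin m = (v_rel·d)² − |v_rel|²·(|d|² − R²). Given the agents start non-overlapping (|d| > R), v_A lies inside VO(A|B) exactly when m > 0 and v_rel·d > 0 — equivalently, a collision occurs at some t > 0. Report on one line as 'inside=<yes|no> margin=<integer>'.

d = (-3, 5),  |d|² = 34;  R = 3+2 = 5,  c = 34−5² = 9
v_rel = (2, 14),  |v_rel|² = 200;  v_rel·d = (2)·(-3) + (14)·(5) = 64
200·t² − 128·t + 9 = 0  ⇒  m = 64² − 200·9 = 2296
m = 2296 > 0,  v_rel·d = 64 > 0  ⇒  inside

inside=yes margin=2296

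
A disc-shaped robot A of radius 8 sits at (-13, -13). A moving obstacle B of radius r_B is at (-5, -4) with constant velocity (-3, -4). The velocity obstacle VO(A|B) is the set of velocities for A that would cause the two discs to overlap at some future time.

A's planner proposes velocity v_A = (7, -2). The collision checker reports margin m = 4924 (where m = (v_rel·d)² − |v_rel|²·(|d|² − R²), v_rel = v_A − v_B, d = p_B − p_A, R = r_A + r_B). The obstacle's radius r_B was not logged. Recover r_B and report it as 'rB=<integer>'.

m = 4924
d = (8, 9);  v_rel = (10, 2),  |v_rel|² = 104
v_rel×d = (10)·(9) − (2)·(8) = 74
since m = R²·104 − 74²:  R² = (5476 + 4924) / 104 = 100
R = √100 = 10  ⇒  r_B = 10 − 8 = 2

rB=2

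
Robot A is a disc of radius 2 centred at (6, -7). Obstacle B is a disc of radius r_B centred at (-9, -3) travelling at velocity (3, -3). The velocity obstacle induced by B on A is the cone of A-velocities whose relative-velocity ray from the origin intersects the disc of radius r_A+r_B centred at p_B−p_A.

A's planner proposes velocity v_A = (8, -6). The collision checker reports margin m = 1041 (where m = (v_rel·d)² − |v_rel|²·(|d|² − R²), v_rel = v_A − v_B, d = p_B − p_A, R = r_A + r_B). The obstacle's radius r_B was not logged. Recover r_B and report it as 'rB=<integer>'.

m = 1041
d = (-15, 4);  v_rel = (5, -3),  |v_rel|² = 34
v_rel×d = (5)·(4) − (-3)·(-15) = -25
since m = R²·34 − (-25)²:  R² = (625 + 1041) / 34 = 49
R = √49 = 7  ⇒  r_B = 7 − 2 = 5

rB=5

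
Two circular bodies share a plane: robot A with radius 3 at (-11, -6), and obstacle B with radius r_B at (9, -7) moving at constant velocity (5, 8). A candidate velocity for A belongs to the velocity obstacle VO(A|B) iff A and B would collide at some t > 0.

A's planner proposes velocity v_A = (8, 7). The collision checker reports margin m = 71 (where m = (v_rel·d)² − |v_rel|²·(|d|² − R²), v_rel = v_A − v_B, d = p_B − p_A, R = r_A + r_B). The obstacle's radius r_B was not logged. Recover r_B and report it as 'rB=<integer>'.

m = 71
d = (20, -1);  v_rel = (3, -1),  |v_rel|² = 10
v_rel×d = (3)·(-1) − (-1)·(20) = 17
since m = R²·10 − 17²:  R² = (289 + 71) / 10 = 36
R = √36 = 6  ⇒  r_B = 6 − 3 = 3

rB=3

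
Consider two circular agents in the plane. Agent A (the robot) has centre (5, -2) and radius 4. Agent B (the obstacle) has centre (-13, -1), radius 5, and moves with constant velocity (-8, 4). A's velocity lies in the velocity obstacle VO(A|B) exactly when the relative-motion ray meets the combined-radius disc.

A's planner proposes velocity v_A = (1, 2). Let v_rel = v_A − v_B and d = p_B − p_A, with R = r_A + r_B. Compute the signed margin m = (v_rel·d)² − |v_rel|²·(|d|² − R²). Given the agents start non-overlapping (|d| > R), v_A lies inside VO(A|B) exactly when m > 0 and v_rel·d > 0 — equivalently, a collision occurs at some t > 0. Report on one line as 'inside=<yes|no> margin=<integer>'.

d = (-18, 1),  |d|² = 325;  R = 4+5 = 9,  c = 325−9² = 244
v_rel = (9, -2),  |v_rel|² = 85;  v_rel·d = (9)·(-18) + (-2)·(1) = -164
85·t² + 328·t + 244 = 0  ⇒  m = (-164)² − 85·244 = 6156
m = 6156 > 0,  v_rel·d = -164 < 0  ⇒  outside

inside=no margin=6156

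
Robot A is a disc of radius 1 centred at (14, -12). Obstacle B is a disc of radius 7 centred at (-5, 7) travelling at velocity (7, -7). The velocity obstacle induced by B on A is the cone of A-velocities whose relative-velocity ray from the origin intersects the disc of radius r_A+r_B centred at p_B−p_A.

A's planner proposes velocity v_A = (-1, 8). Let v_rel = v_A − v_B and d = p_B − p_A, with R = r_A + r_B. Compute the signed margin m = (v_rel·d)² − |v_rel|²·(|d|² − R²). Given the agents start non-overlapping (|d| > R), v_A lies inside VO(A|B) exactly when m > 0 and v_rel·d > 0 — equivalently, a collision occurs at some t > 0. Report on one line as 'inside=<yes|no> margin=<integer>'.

d = (-19, 19),  |d|² = 722;  R = 1+7 = 8,  c = 722−8² = 658
v_rel = (-8, 15),  |v_rel|² = 289;  v_rel·d = (-8)·(-19) + (15)·(19) = 437
289·t² − 874·t + 658 = 0  ⇒  m = 437² − 289·658 = 807
m = 807 > 0,  v_rel·d = 437 > 0  ⇒  inside

inside=yes margin=807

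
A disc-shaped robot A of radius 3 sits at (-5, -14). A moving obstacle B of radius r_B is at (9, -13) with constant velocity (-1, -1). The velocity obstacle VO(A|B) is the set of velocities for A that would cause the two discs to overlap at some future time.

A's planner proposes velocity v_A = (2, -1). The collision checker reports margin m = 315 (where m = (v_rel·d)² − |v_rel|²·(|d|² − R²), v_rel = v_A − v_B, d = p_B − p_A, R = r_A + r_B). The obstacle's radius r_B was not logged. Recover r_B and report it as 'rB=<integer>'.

m = 315
d = (14, 1);  v_rel = (3, 0),  |v_rel|² = 9
v_rel×d = (3)·(1) − (0)·(14) = 3
since m = R²·9 − 3²:  R² = (9 + 315) / 9 = 36
R = √36 = 6  ⇒  r_B = 6 − 3 = 3

rB=3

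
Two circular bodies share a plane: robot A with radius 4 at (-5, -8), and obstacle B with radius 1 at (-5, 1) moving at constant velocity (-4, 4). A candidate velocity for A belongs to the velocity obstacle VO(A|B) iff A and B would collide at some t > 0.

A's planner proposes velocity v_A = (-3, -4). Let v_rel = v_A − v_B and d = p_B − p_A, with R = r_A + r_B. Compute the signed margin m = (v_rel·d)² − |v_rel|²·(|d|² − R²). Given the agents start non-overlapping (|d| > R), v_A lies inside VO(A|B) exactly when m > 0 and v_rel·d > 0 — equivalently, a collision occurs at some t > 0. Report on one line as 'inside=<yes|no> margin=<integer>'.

d = (0, 9),  |d|² = 81;  R = 4+1 = 5,  c = 81−5² = 56
v_rel = (1, -8),  |v_rel|² = 65;  v_rel·d = (1)·(0) + (-8)·(9) = -72
65·t² + 144·t + 56 = 0  ⇒  m = (-72)² − 65·56 = 1544
m = 1544 > 0,  v_rel·d = -72 < 0  ⇒  outside

inside=no margin=1544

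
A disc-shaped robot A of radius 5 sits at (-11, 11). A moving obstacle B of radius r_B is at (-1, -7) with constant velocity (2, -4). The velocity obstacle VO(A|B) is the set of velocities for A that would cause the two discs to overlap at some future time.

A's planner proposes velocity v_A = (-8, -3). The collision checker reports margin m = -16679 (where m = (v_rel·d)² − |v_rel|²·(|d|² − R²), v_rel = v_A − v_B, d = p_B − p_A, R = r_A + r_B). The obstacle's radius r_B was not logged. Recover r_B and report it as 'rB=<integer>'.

m = -16679
d = (10, -18);  v_rel = (-10, 1),  |v_rel|² = 101
v_rel×d = (-10)·(-18) − (1)·(10) = 170
since m = R²·101 − 170²:  R² = (28900 + -16679) / 101 = 121
R = √121 = 11  ⇒  r_B = 11 − 5 = 6

rB=6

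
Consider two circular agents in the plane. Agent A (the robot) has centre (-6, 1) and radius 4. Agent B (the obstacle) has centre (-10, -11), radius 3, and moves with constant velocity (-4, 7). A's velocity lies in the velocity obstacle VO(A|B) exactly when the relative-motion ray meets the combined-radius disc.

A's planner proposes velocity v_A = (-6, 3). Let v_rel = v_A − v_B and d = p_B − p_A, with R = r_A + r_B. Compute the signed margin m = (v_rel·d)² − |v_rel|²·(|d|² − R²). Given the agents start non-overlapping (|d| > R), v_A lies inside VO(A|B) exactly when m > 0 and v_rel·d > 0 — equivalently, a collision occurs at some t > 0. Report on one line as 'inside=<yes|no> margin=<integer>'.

d = (-4, -12),  |d|² = 160;  R = 4+3 = 7,  c = 160−7² = 111
v_rel = (-2, -4),  |v_rel|² = 20;  v_rel·d = (-2)·(-4) + (-4)·(-12) = 56
20·t² − 112·t + 111 = 0  ⇒  m = 56² − 20·111 = 916
m = 916 > 0,  v_rel·d = 56 > 0  ⇒  inside

inside=yes margin=916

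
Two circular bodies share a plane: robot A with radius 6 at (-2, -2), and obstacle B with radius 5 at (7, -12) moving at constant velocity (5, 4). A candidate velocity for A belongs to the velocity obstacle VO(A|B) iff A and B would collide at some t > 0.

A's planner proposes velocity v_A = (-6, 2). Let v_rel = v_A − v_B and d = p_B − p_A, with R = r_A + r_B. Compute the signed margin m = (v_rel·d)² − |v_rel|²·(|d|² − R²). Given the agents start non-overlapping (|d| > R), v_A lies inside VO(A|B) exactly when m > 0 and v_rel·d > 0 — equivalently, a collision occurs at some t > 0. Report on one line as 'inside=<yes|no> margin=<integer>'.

d = (9, -10),  |d|² = 181;  R = 6+5 = 11,  c = 181−11² = 60
v_rel = (-11, -2),  |v_rel|² = 125;  v_rel·d = (-11)·(9) + (-2)·(-10) = -79
125·t² + 158·t + 60 = 0  ⇒  m = (-79)² − 125·60 = -1259
m = -1259 < 0,  v_rel·d = -79 < 0  ⇒  outside

inside=no margin=-1259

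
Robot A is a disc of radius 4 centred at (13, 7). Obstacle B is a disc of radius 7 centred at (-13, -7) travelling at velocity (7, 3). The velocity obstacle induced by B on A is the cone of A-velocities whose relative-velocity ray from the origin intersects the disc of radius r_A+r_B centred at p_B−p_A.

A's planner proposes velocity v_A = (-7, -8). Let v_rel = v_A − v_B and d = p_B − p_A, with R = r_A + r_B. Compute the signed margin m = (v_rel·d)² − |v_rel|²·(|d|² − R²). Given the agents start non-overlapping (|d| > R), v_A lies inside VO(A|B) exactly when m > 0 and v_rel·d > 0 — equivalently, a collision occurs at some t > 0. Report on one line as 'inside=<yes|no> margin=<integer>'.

d = (-26, -14),  |d|² = 872;  R = 4+7 = 11,  c = 872−11² = 751
v_rel = (-14, -11),  |v_rel|² = 317;  v_rel·d = (-14)·(-26) + (-11)·(-14) = 518
317·t² − 1036·t + 751 = 0  ⇒  m = 518² − 317·751 = 30257
m = 30257 > 0,  v_rel·d = 518 > 0  ⇒  inside

inside=yes margin=30257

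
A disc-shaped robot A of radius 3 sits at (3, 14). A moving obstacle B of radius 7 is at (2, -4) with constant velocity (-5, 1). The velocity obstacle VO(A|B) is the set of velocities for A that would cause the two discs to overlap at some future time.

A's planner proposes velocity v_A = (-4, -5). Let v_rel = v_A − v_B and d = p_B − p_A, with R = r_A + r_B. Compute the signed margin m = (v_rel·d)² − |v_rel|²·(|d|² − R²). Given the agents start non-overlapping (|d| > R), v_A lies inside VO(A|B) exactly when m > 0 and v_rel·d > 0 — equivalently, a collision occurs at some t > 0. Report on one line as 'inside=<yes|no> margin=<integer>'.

d = (-1, -18),  |d|² = 325;  R = 3+7 = 10,  c = 325−10² = 225
v_rel = (1, -6),  |v_rel|² = 37;  v_rel·d = (1)·(-1) + (-6)·(-18) = 107
37·t² − 214·t + 225 = 0  ⇒  m = 107² − 37·225 = 3124
m = 3124 > 0,  v_rel·d = 107 > 0  ⇒  inside

inside=yes margin=3124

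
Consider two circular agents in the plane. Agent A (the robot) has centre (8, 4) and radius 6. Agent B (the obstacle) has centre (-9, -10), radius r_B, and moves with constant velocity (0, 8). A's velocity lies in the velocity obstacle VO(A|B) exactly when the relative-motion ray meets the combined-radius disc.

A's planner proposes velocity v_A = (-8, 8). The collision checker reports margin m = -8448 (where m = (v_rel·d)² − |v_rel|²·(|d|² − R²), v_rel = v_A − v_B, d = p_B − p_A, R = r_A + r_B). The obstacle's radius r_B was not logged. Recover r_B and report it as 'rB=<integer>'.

m = -8448
d = (-17, -14);  v_rel = (-8, 0),  |v_rel|² = 64
v_rel×d = (-8)·(-14) − (0)·(-17) = 112
since m = R²·64 − 112²:  R² = (12544 + -8448) / 64 = 64
R = √64 = 8  ⇒  r_B = 8 − 6 = 2

rB=2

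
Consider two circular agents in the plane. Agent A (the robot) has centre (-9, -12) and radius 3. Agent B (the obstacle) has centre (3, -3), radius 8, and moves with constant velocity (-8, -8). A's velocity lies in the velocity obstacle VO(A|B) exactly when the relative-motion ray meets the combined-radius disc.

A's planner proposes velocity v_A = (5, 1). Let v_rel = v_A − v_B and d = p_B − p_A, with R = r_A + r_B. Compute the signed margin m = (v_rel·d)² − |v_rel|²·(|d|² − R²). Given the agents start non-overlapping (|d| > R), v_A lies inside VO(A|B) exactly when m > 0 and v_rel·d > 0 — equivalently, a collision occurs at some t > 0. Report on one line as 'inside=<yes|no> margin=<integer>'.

d = (12, 9),  |d|² = 225;  R = 3+8 = 11,  c = 225−11² = 104
v_rel = (13, 9),  |v_rel|² = 250;  v_rel·d = (13)·(12) + (9)·(9) = 237
250·t² − 474·t + 104 = 0  ⇒  m = 237² − 250·104 = 30169
m = 30169 > 0,  v_rel·d = 237 > 0  ⇒  inside

inside=yes margin=30169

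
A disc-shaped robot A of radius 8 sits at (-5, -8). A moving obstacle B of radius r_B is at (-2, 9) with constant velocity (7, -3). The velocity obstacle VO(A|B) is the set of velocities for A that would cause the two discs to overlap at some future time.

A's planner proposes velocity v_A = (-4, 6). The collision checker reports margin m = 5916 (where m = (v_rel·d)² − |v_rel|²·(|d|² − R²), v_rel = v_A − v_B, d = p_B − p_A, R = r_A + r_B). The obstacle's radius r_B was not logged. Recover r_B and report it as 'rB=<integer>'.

m = 5916
d = (3, 17);  v_rel = (-11, 9),  |v_rel|² = 202
v_rel×d = (-11)·(17) − (9)·(3) = -214
since m = R²·202 − (-214)²:  R² = (45796 + 5916) / 202 = 256
R = √256 = 16  ⇒  r_B = 16 − 8 = 8

rB=8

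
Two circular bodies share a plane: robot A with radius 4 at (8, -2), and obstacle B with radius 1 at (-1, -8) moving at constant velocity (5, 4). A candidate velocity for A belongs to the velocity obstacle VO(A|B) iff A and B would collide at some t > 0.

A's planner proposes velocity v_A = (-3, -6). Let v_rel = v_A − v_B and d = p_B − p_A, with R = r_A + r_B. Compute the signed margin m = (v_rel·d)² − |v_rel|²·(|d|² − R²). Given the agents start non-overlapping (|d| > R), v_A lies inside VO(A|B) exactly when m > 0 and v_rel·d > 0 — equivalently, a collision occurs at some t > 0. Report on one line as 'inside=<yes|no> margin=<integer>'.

d = (-9, -6),  |d|² = 117;  R = 4+1 = 5,  c = 117−5² = 92
v_rel = (-8, -10),  |v_rel|² = 164;  v_rel·d = (-8)·(-9) + (-10)·(-6) = 132
164·t² − 264·t + 92 = 0  ⇒  m = 132² − 164·92 = 2336
m = 2336 > 0,  v_rel·d = 132 > 0  ⇒  inside

inside=yes margin=2336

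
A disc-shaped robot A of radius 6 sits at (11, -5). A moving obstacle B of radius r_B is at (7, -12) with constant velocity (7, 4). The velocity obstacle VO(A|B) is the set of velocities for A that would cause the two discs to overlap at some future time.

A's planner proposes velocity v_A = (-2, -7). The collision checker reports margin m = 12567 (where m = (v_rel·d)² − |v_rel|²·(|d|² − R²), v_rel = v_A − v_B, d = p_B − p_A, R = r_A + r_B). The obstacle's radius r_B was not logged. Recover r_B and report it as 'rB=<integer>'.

m = 12567
d = (-4, -7);  v_rel = (-9, -11),  |v_rel|² = 202
v_rel×d = (-9)·(-7) − (-11)·(-4) = 19
since m = R²·202 − 19²:  R² = (361 + 12567) / 202 = 64
R = √64 = 8  ⇒  r_B = 8 − 6 = 2

rB=2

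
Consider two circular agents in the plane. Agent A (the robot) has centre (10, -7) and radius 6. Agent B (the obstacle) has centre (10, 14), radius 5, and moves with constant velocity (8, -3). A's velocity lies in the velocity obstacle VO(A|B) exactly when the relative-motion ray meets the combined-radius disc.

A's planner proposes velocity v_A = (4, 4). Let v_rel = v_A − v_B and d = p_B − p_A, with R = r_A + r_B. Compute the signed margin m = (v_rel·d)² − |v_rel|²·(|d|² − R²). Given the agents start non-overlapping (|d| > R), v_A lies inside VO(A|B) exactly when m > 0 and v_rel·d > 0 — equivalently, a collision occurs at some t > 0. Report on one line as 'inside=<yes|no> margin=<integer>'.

d = (0, 21),  |d|² = 441;  R = 6+5 = 11,  c = 441−11² = 320
v_rel = (-4, 7),  |v_rel|² = 65;  v_rel·d = (-4)·(0) + (7)·(21) = 147
65·t² − 294·t + 320 = 0  ⇒  m = 147² − 65·320 = 809
m = 809 > 0,  v_rel·d = 147 > 0  ⇒  inside

inside=yes margin=809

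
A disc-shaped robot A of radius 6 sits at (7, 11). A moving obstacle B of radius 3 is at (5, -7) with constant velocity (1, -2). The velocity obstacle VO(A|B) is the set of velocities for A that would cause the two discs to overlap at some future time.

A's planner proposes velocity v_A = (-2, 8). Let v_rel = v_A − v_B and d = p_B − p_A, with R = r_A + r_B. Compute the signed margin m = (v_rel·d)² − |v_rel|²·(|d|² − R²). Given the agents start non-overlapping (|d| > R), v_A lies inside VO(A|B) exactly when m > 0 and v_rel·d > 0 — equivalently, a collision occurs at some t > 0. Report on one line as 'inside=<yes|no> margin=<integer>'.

d = (-2, -18),  |d|² = 328;  R = 6+3 = 9,  c = 328−9² = 247
v_rel = (-3, 10),  |v_rel|² = 109;  v_rel·d = (-3)·(-2) + (10)·(-18) = -174
109·t² + 348·t + 247 = 0  ⇒  m = (-174)² − 109·247 = 3353
m = 3353 > 0,  v_rel·d = -174 < 0  ⇒  outside

inside=no margin=3353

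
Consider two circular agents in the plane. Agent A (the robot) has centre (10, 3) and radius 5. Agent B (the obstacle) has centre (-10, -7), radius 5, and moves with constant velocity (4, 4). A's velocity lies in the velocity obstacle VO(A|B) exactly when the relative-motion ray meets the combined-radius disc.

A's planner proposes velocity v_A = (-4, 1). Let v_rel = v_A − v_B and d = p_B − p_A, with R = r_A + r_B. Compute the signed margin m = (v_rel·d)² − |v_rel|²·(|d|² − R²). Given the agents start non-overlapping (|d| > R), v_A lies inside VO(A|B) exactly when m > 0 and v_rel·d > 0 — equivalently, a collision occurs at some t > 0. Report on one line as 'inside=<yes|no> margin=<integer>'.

d = (-20, -10),  |d|² = 500;  R = 5+5 = 10,  c = 500−10² = 400
v_rel = (-8, -3),  |v_rel|² = 73;  v_rel·d = (-8)·(-20) + (-3)·(-10) = 190
73·t² − 380·t + 400 = 0  ⇒  m = 190² − 73·400 = 6900
m = 6900 > 0,  v_rel·d = 190 > 0  ⇒  inside

inside=yes margin=6900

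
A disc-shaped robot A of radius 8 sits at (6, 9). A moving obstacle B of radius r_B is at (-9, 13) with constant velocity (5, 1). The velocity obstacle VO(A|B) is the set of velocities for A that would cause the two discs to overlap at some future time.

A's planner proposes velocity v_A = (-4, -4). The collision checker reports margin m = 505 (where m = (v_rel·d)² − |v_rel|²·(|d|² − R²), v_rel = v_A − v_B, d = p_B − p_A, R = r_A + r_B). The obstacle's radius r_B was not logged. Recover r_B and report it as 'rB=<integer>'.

m = 505
d = (-15, 4);  v_rel = (-9, -5),  |v_rel|² = 106
v_rel×d = (-9)·(4) − (-5)·(-15) = -111
since m = R²·106 − (-111)²:  R² = (12321 + 505) / 106 = 121
R = √121 = 11  ⇒  r_B = 11 − 8 = 3

rB=3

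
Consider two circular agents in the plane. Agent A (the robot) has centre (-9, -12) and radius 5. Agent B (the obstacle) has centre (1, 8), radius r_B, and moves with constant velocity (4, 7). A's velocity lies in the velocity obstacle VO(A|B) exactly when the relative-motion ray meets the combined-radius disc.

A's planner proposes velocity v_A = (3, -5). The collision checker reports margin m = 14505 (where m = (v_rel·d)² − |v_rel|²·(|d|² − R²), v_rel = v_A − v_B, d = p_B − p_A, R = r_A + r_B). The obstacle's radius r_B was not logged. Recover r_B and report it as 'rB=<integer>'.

m = 14505
d = (10, 20);  v_rel = (-1, -12),  |v_rel|² = 145
v_rel×d = (-1)·(20) − (-12)·(10) = 100
since m = R²·145 − 100²:  R² = (10000 + 14505) / 145 = 169
R = √169 = 13  ⇒  r_B = 13 − 5 = 8

rB=8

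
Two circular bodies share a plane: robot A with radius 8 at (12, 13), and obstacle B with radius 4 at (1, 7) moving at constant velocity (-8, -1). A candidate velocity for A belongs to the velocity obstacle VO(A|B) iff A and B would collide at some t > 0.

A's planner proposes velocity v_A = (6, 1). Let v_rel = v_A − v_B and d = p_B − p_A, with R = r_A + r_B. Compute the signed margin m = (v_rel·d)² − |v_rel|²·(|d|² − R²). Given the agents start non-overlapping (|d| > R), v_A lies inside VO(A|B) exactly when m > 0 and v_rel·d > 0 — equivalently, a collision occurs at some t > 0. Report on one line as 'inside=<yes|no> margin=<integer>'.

d = (-11, -6),  |d|² = 157;  R = 8+4 = 12,  c = 157−12² = 13
v_rel = (14, 2),  |v_rel|² = 200;  v_rel·d = (14)·(-11) + (2)·(-6) = -166
200·t² + 332·t + 13 = 0  ⇒  m = (-166)² − 200·13 = 24956
m = 24956 > 0,  v_rel·d = -166 < 0  ⇒  outside

inside=no margin=24956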